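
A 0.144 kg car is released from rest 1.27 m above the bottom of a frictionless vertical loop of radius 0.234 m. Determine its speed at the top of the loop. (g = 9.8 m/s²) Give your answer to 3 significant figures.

v = 3.96 m/s

Energy conservation: mgh = ½mv_top² + mg(2r)
v_top² = 2g(h − 2r) = 2(9.8)(1.27 − 0.4680) = 15.72
v_top = 3.965 m/s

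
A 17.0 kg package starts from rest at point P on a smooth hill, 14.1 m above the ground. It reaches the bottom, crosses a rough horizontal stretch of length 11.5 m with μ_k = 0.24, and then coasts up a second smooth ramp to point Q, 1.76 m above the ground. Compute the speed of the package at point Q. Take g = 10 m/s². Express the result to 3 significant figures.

Energy at P: mgh₁ = (17.0)(10)(14.1) = 2397.0 J
Friction loss: W_f = μ_k mg d = 469.2 J
At Q: ½mv² + mgh₂ = mgh₁ − W_f
½mv² = 2397.0 − 469.2 − 299.20 = 1628.6 J
v = √(2 × 1628.6/17.0) = 13.84 m/s

v = 13.8 m/s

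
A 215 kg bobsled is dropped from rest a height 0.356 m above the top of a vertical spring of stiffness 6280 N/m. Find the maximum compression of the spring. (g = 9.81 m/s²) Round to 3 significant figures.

Let x be the compression. The total drop is H + x, and the bobsled is instantaneously at rest at max compression, so energy conservation gives:
mg(H + x) = ½kx²
½(6280)x² − (215)(9.81)x − (215)(9.81)(0.356) = 0
3140x² − 2109x − 750.9 = 0
x = [2109 + √(4.449e+06 + 9.4308e+06)]/(2 × 3140) = 0.9291 m

x = 0.929 m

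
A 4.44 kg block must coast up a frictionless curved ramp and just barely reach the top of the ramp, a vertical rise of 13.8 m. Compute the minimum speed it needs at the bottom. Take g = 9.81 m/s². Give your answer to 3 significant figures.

v = 16.5 m/s

At the top it is momentarily at rest, so all KE converts to PE: ½mv² = mgh
v = √(2gh) = √(2 × 9.81 × 13.8) = 16.45 m/s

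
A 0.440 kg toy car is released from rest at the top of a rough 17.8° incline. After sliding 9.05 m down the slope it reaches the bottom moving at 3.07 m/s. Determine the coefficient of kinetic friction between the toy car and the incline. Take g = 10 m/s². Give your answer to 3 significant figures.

The energy dissipated by friction is the PE lost minus the KE gained:
mgL sinθ = 12.173 J; ½mv² = 2.0735 J
W_f = 12.173 − 2.0735 = 10.10 J
μ_k = W_f/(mg cosθ · L) = 10.10/(4.189 × 9.05) = 0.2664

μ_k = 0.266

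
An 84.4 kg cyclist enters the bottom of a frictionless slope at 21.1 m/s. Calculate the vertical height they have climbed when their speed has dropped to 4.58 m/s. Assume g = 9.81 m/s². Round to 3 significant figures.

h = 21.6 m

Conservation of energy: ½mv₁² = ½mv₂² + mgh
h = (v₁² − v₂²)/(2g) = (21.1² − 4.58²)/(2 × 9.81) = 21.62 m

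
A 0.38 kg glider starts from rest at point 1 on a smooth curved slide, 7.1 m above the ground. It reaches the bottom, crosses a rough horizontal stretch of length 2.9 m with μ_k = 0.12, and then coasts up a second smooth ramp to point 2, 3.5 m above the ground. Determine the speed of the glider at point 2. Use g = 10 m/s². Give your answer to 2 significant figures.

v = 8.1 m/s

Energy at 1: mgh₁ = (0.38)(10)(7.1) = 26.980 J
Friction loss: W_f = μ_k mg d = 1.322 J
At 2: ½mv² + mgh₂ = mgh₁ − W_f
½mv² = 26.980 − 1.322 − 13.300 = 12.358 J
v = √(2 × 12.358/0.38) = 8.065 m/s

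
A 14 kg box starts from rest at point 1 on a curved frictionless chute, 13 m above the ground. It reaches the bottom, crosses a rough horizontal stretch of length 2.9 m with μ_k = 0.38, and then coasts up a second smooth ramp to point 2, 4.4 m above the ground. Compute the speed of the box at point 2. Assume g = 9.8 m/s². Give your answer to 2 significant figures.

v = 12 m/s

Energy at 1: mgh₁ = (14)(9.8)(13) = 1783.6 J
Friction loss: W_f = μ_k mg d = 151.2 J
At 2: ½mv² + mgh₂ = mgh₁ − W_f
½mv² = 1783.6 − 151.2 − 603.68 = 1028.7 J
v = √(2 × 1028.7/14) = 12.12 m/s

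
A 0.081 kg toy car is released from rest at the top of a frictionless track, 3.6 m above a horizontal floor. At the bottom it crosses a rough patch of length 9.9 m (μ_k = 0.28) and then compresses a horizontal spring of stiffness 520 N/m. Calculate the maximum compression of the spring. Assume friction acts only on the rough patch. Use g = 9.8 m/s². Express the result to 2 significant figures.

Initial energy: E₁ = mgh = (0.081)(9.8)(3.6) = 2.8577 J
Friction removes W_f = μ_k mg d = (0.28)(0.081)(9.8)(9.9) = 2.200 J
Energy reaching the spring: E = 2.8577 − 2.200 = 0.65727 J
At max compression ½kx² = E ⇒ x = √(2E/k) = √(2 × 0.65727/520) = 0.05028 m

x = 0.050 m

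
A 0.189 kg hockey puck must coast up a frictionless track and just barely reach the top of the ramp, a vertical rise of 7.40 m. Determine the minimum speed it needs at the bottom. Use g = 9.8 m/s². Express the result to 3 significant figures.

At the top it is momentarily at rest, so all KE converts to PE: ½mv² = mgh
v = √(2gh) = √(2 × 9.8 × 7.40) = 12.04 m/s

v = 12.0 m/s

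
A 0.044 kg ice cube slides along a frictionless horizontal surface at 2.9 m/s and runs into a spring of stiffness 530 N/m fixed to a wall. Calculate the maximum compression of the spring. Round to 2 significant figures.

All KE is stored as spring PE at maximum compression: ½mv² = ½kx²
x = v√(m/k) = 2.9 × √(0.044/530) = 0.02642 m

x = 0.026 m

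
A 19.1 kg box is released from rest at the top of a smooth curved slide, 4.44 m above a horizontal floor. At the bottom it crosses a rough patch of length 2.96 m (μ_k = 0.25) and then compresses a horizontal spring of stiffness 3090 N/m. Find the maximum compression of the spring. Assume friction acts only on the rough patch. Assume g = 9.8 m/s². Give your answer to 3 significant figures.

Initial energy: E₁ = mgh = (19.1)(9.8)(4.44) = 831.08 J
Friction removes W_f = μ_k mg d = (0.25)(19.1)(9.8)(2.96) = 138.5 J
Energy reaching the spring: E = 831.08 − 138.5 = 692.57 J
At max compression ½kx² = E ⇒ x = √(2E/k) = √(2 × 692.57/3090) = 0.6695 m

x = 0.670 m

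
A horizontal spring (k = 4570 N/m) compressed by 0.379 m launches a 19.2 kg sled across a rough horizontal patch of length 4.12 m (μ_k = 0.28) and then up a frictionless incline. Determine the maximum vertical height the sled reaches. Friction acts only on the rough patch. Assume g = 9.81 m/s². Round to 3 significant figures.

Spring energy: E₀ = ½kx² = ½(4570)(0.379)² = 328.22 J
Friction: W_f = μ_k mg d = (0.28)(19.2)(9.81)(4.12) = 217.3 J
Energy at base of ramp: E = 328.22 − 217.3 = 110.94 J
At max height all remaining energy is PE: mgh = E ⇒ h = E/(mg) = 110.94/(19.2 × 9.81) = 0.5890 m

h = 0.589 m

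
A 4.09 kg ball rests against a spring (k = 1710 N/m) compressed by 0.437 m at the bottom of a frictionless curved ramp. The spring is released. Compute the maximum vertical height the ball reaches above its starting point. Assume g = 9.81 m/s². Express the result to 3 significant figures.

At maximum height the ball is at rest, so ½kx² = mgh
h = kx²/(2mg) = (1710)(0.437)²/(2 × 4.09 × 9.81) = 4.069 m

h = 4.07 m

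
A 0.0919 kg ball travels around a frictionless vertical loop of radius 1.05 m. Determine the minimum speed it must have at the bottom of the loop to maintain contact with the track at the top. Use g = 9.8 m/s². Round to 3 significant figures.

At the top: mg = mv_top²/r ⇒ v_top² = gr = 10.29 m²/s²
Energy from bottom to top (height 2r): ½mv_bot² = ½mv_top² + mg(2r)
v_bot² = gr + 4gr = 5gr = 51.45
v_bot = √(5gr) = 7.173 m/s

v = 7.17 m/s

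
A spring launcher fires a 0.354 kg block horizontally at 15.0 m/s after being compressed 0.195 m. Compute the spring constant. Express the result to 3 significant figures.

½kx² = ½mv²
k = mv²/x² = (0.354)(15.0)²/(0.195)² = 2095 N/m

k = 2090 N/m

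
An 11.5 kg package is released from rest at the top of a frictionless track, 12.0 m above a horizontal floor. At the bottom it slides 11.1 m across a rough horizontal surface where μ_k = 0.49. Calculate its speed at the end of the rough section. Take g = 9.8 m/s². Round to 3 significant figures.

Energy bookkeeping (friction removes W_f = μ_k N d):
mgh = ½mv² + μ_k m g d
W_f = μ_k mg d = (0.49)(11.5)(9.8)(11.1) = 613.0 J
½mv² = mgh − W_f = 1352.4 − 613.0 = 739.42 J
v = √(2 × 739.42/11.5) = 11.34 m/s

v = 11.3 m/s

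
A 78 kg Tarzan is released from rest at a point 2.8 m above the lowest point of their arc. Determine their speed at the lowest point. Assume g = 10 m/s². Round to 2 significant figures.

v = 7.5 m/s

Energy conservation between the two points: mgh = ½mv²
v = √(2gh) = √(2 × 10 × 2.8) = √56.000 = 7.483 m/s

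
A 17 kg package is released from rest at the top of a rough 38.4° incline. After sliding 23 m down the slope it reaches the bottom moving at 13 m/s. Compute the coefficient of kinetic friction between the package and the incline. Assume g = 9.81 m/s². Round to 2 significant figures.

μ_k = 0.31

The energy dissipated by friction is the PE lost minus the KE gained:
mgL sinθ = 2382.5 J; ½mv² = 1436.5 J
W_f = 2382.5 − 1436.5 = 946.0 J
μ_k = W_f/(mg cosθ · L) = 946.0/(130.7 × 23) = 0.3147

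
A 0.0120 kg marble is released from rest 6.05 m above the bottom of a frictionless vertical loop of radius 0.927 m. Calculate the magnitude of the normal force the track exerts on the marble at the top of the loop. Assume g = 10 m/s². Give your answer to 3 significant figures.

Energy from release to top (height 2r): mgh = ½mv_top² + mg(2r)
v_top² = 2g(h − 2r) = 2(10)(6.05 − 1.854) = 83.920 m²/s²
At the top, both N and weight point toward the centre: N + mg = mv_top²/r
N = m(v_top²/r − g) = 0.0120(83.920/0.927 − 10) = 0.9663 N

N = 0.966 N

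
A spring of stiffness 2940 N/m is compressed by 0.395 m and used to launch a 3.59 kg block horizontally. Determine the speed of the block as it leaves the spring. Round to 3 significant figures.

v = 11.3 m/s

Spring PE converts entirely to kinetic energy: ½kx² = ½mv²
v = x√(k/m) = 0.395 × √(2940/3.59) = 11.30 m/s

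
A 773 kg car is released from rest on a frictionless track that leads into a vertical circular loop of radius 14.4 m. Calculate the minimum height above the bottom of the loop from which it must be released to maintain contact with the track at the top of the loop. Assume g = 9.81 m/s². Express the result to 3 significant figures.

h = 36.0 m

At the top, for minimum speed gravity alone supplies the centripetal force: mg = mv_top²/r ⇒ v_top² = gr = 141.3 m²/s²
Energy conservation from release height h to the top (height 2r): mgh = ½mv_top² + mg(2r)
h = v_top²/(2g) + 2r = r/2 + 2r = 5r/2 = 36.00 m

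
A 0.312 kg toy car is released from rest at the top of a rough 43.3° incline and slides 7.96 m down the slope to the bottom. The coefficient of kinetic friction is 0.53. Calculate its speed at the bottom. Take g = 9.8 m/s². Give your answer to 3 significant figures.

Taking the bottom as reference, mgh = ½mv² + μ_k N L with h = L sinθ, N = mg cosθ:
mgh = mgL sinθ = (0.312)(9.8)(7.96)sin43.3° = 16.692 J
W_f = μ_k mg cosθ · L = (0.53)(0.312)(9.8)cos43.3°·7.96 = 9.388 J
½mv² = 16.692 − 9.388 = 7.3040 J
v = √(2 × 7.3040/0.312) = 6.843 m/s

v = 6.84 m/s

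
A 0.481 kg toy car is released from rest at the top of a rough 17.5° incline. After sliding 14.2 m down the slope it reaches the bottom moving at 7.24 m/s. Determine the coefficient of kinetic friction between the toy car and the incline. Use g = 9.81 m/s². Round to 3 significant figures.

μ_k = 0.118

Energy balance down the incline: mg L sinθ − ½mv² = μ_k (mg cosθ) L
mgL sinθ = 20.149 J; ½mv² = 12.606 J
W_f = 20.149 − 12.606 = 7.542 J
μ_k = W_f/(mg cosθ · L) = 7.542/(4.500 × 14.2) = 0.1180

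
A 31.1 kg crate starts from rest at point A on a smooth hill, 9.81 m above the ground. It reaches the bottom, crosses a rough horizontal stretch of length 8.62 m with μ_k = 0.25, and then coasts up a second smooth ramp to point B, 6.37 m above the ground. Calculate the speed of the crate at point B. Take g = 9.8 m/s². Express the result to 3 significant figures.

v = 5.02 m/s

Energy at A: mgh₁ = (31.1)(9.8)(9.81) = 2989.9 J
Friction loss: W_f = μ_k mg d = 656.8 J
At B: ½mv² + mgh₂ = mgh₁ − W_f
½mv² = 2989.9 − 656.8 − 1941.4 = 391.64 J
v = √(2 × 391.64/31.1) = 5.019 m/s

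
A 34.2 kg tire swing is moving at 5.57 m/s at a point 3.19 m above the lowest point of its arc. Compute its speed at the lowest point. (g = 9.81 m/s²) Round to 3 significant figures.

Energy conservation between the two points: ½mv₀² + mgh = ½mv²
v² = v₀² + 2gh = (5.57)² + 2(9.81)(3.19) = 93.613
v = √93.613 = 9.675 m/s

v = 9.68 m/s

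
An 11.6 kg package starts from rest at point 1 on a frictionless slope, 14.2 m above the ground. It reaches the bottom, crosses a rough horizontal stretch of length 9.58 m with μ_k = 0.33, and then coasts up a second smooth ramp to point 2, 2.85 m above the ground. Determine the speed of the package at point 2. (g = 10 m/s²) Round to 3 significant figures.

Energy at 1: mgh₁ = (11.6)(10)(14.2) = 1647.2 J
Friction loss: W_f = μ_k mg d = 366.7 J
At 2: ½mv² + mgh₂ = mgh₁ − W_f
½mv² = 1647.2 − 366.7 − 330.60 = 949.88 J
v = √(2 × 949.88/11.6) = 12.80 m/s

v = 12.8 m/s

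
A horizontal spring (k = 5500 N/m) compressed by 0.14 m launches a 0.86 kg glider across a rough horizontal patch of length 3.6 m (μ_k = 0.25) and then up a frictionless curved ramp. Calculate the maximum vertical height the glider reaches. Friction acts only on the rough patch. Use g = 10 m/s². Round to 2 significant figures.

Spring energy: E₀ = ½kx² = ½(5500)(0.14)² = 53.900 J
Friction: W_f = μ_k mg d = (0.25)(0.86)(10)(3.6) = 7.740 J
Energy at base of ramp: E = 53.900 − 7.740 = 46.160 J
At max height all remaining energy is PE: mgh = E ⇒ h = E/(mg) = 46.160/(0.86 × 10) = 5.367 m

h = 5.4 m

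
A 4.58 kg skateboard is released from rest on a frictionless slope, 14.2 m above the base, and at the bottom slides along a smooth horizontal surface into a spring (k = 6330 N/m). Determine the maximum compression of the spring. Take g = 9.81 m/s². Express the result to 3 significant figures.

x = 0.449 m

At max compression the skateboard is momentarily at rest: mgh = ½kx²
x = √(2mgh/k) = √(2 × 4.58 × 9.81 × 14.2 / 6330) = 0.4490 m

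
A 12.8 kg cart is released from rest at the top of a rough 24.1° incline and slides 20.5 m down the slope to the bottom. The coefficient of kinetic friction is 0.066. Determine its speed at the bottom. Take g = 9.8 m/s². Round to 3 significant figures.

Work–energy: mg(L sinθ) − μ_k(mg cosθ)L = ½mv²
mgh = mgL sinθ = (12.8)(9.8)(20.5)sin24.1° = 1050.0 J
W_f = μ_k mg cosθ · L = (0.066)(12.8)(9.8)cos24.1°·20.5 = 154.9 J
½mv² = 1050.0 − 154.9 = 895.10 J
v = √(2 × 895.10/12.8) = 11.83 m/s

v = 11.8 m/s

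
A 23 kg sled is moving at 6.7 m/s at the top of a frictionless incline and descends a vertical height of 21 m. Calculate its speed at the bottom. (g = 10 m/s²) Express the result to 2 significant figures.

v = 22 m/s

Equating total energy at the two states: ½mv₀² + mgh = ½mv²
v² = v₀² + 2gh = (6.7)² + 2(10)(21) = 464.89
v = √464.89 = 21.56 m/s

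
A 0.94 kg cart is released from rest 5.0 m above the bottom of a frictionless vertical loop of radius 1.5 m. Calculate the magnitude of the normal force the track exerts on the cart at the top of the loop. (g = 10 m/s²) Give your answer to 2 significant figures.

Energy from release to top (height 2r): mgh = ½mv_top² + mg(2r)
v_top² = 2g(h − 2r) = 2(10)(5.0 − 3.000) = 40.000 m²/s²
At the top, both N and weight point toward the centre: N + mg = mv_top²/r
N = m(v_top²/r − g) = 0.94(40.000/1.5 − 10) = 15.67 N

N = 16 N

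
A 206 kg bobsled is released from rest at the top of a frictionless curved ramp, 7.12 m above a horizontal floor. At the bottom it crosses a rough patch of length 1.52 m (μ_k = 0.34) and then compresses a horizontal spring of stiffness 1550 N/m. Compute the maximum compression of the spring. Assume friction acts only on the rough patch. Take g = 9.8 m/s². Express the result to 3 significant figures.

x = 4.15 m

Initial energy: E₁ = mgh = (206)(9.8)(7.12) = 14374 J
Friction removes W_f = μ_k mg d = (0.34)(206)(9.8)(1.52) = 1043 J
Energy reaching the spring: E = 14374 − 1043 = 13331 J
At max compression ½kx² = E ⇒ x = √(2E/k) = √(2 × 13331/1550) = 4.147 m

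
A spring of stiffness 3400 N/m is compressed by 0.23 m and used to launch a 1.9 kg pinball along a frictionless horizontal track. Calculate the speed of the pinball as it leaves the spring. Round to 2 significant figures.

v = 9.7 m/s

Conservation of energy: ½kx² = ½mv²
v = x√(k/m) = 0.23 × √(3400/1.9) = 9.729 m/s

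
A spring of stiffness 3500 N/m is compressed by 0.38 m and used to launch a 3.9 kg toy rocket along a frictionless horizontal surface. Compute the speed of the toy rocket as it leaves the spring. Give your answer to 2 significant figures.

v = 11 m/s

Spring PE converts entirely to kinetic energy: ½kx² = ½mv²
v = x√(k/m) = 0.38 × √(3500/3.9) = 11.38 m/s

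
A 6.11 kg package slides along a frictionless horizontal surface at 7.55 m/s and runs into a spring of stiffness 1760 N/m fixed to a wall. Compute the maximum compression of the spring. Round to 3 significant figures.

x = 0.445 m

Conservation of energy between contact and max compression: ½mv² = ½kx²
x = v√(m/k) = 7.55 × √(6.11/1760) = 0.4448 m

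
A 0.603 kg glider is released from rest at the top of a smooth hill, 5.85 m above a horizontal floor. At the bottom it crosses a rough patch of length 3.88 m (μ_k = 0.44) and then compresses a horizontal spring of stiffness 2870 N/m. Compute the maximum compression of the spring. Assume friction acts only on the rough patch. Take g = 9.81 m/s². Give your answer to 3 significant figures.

x = 0.131 m

Initial energy: E₁ = mgh = (0.603)(9.81)(5.85) = 34.605 J
Friction removes W_f = μ_k mg d = (0.44)(0.603)(9.81)(3.88) = 10.10 J
Energy reaching the spring: E = 34.605 − 10.10 = 24.506 J
At max compression ½kx² = E ⇒ x = √(2E/k) = √(2 × 24.506/2870) = 0.1307 m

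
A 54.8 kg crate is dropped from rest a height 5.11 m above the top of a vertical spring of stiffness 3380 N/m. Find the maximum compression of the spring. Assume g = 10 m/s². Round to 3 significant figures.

x = 1.46 m

Take the reference level at the top of the uncompressed spring. At max compression the crate has fallen H + x and is momentarily at rest:
mg(H + x) = ½kx²
½(3380)x² − (54.8)(10)x − (54.8)(10)(5.11) = 0
1690x² − 548.0x − 2800 = 0
x = [548.0 + √(300304 + 1.8930e+07)]/(2 × 1690) = 1.460 m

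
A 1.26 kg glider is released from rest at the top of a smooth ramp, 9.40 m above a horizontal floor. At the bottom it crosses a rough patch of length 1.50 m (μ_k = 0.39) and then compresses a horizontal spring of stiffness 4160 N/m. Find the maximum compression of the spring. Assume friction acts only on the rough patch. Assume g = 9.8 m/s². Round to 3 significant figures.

x = 0.229 m

Initial energy: E₁ = mgh = (1.26)(9.8)(9.40) = 116.07 J
Friction removes W_f = μ_k mg d = (0.39)(1.26)(9.8)(1.50) = 7.224 J
Energy reaching the spring: E = 116.07 − 7.224 = 108.85 J
At max compression ½kx² = E ⇒ x = √(2E/k) = √(2 × 108.85/4160) = 0.2288 m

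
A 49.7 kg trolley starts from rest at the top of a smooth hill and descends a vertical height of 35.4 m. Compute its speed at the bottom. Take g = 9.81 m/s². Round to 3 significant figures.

v = 26.4 m/s

By conservation of mechanical energy, mgh = ½mv²
v = √(2gh) = √(2 × 9.81 × 35.4) = √694.55 = 26.35 m/s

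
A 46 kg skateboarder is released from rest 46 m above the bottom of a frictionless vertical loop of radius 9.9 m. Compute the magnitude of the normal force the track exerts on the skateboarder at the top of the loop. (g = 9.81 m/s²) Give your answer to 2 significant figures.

Energy from release to top (height 2r): mgh = ½mv_top² + mg(2r)
v_top² = 2g(h − 2r) = 2(9.81)(46 − 19.80) = 514.04 m²/s²
At the top, both N and weight point toward the centre: N + mg = mv_top²/r
N = m(v_top²/r − g) = 46(514.04/9.9 − 9.81) = 1937 N

N = 1900 N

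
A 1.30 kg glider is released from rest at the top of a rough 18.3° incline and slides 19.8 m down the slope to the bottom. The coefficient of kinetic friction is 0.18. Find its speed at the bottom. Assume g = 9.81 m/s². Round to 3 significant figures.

Energy: mgh = ½mv² + W_f, with h = L sinθ and W_f = μ_k (mg cosθ) L
mgh = mgL sinθ = (1.30)(9.81)(19.8)sin18.3° = 79.286 J
W_f = μ_k mg cosθ · L = (0.18)(1.30)(9.81)cos18.3°·19.8 = 43.15 J
½mv² = 79.286 − 43.15 = 36.133 J
v = √(2 × 36.133/1.30) = 7.456 m/s

v = 7.46 m/s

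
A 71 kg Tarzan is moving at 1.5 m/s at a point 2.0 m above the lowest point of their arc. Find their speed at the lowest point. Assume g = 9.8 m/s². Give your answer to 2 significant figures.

Equating total energy at the two states: ½mv₀² + mgh = ½mv²
v² = v₀² + 2gh = (1.5)² + 2(9.8)(2.0) = 41.450
v = √41.450 = 6.438 m/s

v = 6.4 m/s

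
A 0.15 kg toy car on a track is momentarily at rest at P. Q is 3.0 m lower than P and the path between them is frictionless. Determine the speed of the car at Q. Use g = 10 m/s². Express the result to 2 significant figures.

v = 7.7 m/s

Energy conservation between the two points: mgh = ½mv²
v = √(2gh) = √(2 × 10 × 3.0) = √60.000 = 7.746 m/s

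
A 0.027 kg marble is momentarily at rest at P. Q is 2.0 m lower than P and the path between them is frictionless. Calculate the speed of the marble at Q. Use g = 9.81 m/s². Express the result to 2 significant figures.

v = 6.3 m/s

Equating total energy at the two states: mgh = ½mv²
The mass cancels from both sides.
v = √(2gh) = √(2 × 9.81 × 2.0) = √39.240 = 6.264 m/s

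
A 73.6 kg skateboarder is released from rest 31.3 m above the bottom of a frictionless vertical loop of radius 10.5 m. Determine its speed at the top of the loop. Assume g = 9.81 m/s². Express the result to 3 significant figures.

Energy conservation: mgh = ½mv_top² + mg(2r)
v_top² = 2g(h − 2r) = 2(9.81)(31.3 − 21.00) = 202.1
v_top = 14.22 m/s

v = 14.2 m/s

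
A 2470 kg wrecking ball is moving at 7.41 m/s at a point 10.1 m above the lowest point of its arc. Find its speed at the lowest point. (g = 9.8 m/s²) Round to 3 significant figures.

Equating total energy at the two states: ½mv₀² + mgh = ½mv²
v² = v₀² + 2gh = (7.41)² + 2(9.8)(10.1) = 252.87
v = √252.87 = 15.90 m/s

v = 15.9 m/s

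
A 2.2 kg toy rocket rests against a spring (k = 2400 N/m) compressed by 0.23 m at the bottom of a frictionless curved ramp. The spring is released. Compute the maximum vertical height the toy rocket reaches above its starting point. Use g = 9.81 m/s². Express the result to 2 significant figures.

Energy conservation from release to the highest point: ½kx² = mgh
h = kx²/(2mg) = (2400)(0.23)²/(2 × 2.2 × 9.81) = 2.941 m

h = 2.9 m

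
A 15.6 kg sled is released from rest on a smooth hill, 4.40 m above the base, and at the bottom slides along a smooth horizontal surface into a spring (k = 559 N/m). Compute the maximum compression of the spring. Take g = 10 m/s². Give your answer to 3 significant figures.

x = 1.57 m

At max compression the sled is momentarily at rest: mgh = ½kx²
x = √(2mgh/k) = √(2 × 15.6 × 10 × 4.40 / 559) = 1.567 m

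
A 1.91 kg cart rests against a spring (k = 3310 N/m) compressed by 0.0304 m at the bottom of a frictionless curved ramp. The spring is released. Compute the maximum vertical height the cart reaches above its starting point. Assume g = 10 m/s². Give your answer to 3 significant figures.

At maximum height the cart is at rest, so ½kx² = mgh
h = kx²/(2mg) = (3310)(0.0304)²/(2 × 1.91 × 10) = 0.08008 m

h = 0.0801 m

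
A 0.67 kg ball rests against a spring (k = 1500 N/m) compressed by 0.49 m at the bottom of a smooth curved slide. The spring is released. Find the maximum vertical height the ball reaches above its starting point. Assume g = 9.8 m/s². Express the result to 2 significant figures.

At maximum height the ball is at rest, so ½kx² = mgh
h = kx²/(2mg) = (1500)(0.49)²/(2 × 0.67 × 9.8) = 27.43 m

h = 27 m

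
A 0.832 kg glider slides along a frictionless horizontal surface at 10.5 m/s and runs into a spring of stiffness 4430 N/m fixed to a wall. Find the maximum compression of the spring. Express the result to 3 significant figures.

x = 0.144 m

Conservation of energy between contact and max compression: ½mv² = ½kx²
x = v√(m/k) = 10.5 × √(0.832/4430) = 0.1439 m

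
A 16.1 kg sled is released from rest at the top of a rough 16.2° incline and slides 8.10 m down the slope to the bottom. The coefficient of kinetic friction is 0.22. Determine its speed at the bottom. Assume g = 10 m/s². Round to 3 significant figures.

Energy: mgh = ½mv² + W_f, with h = L sinθ and W_f = μ_k (mg cosθ) L
mgh = mgL sinθ = (16.1)(10)(8.10)sin16.2° = 363.83 J
W_f = μ_k mg cosθ · L = (0.22)(16.1)(10)cos16.2°·8.10 = 275.5 J
½mv² = 363.83 − 275.5 = 88.322 J
v = √(2 × 88.322/16.1) = 3.312 m/s

v = 3.31 m/s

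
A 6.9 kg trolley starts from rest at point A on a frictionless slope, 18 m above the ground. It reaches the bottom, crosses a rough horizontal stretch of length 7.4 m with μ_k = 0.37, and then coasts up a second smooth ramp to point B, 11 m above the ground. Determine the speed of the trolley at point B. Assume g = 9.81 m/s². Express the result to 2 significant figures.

v = 9.1 m/s

Energy at A: mgh₁ = (6.9)(9.81)(18) = 1218.4 J
Friction loss: W_f = μ_k mg d = 185.3 J
At B: ½mv² + mgh₂ = mgh₁ − W_f
½mv² = 1218.4 − 185.3 − 744.58 = 288.49 J
v = √(2 × 288.49/6.9) = 9.144 m/s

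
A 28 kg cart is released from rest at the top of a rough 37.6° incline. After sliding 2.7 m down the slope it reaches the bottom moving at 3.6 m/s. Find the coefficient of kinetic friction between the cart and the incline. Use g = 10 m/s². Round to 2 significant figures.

μ_k = 0.47

Energy balance down the incline: mg L sinθ − ½mv² = μ_k (mg cosθ) L
mgL sinθ = 461.27 J; ½mv² = 181.44 J
W_f = 461.27 − 181.44 = 279.8 J
μ_k = W_f/(mg cosθ · L) = 279.8/(221.8 × 2.7) = 0.4672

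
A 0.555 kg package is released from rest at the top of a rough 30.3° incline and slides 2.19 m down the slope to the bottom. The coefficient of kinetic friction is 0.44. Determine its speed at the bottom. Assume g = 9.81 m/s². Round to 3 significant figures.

v = 2.31 m/s

Taking the bottom as reference, mgh = ½mv² + μ_k N L with h = L sinθ, N = mg cosθ:
mgh = mgL sinθ = (0.555)(9.81)(2.19)sin30.3° = 6.0158 J
W_f = μ_k mg cosθ · L = (0.44)(0.555)(9.81)cos30.3°·2.19 = 4.530 J
½mv² = 6.0158 − 4.530 = 1.4861 J
v = √(2 × 1.4861/0.555) = 2.314 m/s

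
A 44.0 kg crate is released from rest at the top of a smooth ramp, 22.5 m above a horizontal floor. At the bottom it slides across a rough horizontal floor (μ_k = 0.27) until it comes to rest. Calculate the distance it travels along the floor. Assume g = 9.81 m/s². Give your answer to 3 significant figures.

Energy at the top = energy at the end + work done against friction:
At rest all PE has been dissipated by friction: mgh = μ_k m g d
d = h/μ_k = 22.5/0.27 = 83.33 m

d = 83.3 m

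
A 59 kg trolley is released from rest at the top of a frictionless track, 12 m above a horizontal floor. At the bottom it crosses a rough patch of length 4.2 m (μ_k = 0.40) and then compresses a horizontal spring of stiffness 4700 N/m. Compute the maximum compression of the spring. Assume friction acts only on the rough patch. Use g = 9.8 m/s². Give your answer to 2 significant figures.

Initial energy: E₁ = mgh = (59)(9.8)(12) = 6938.4 J
Friction removes W_f = μ_k mg d = (0.40)(59)(9.8)(4.2) = 971.4 J
Energy reaching the spring: E = 6938.4 − 971.4 = 5967.0 J
At max compression ½kx² = E ⇒ x = √(2E/k) = √(2 × 5967.0/4700) = 1.593 m

x = 1.6 m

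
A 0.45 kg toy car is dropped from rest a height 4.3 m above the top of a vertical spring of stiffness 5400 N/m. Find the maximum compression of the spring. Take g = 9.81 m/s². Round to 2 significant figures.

x = 0.085 m

Take the reference level at the top of the uncompressed spring. At max compression the car has fallen H + x and is momentarily at rest:
mg(H + x) = ½kx²
½(5400)x² − (0.45)(9.81)x − (0.45)(9.81)(4.3) = 0
2700x² − 4.415x − 18.98 = 0
x = [4.415 + √(19.49 + 205009)]/(2 × 2700) = 0.08467 m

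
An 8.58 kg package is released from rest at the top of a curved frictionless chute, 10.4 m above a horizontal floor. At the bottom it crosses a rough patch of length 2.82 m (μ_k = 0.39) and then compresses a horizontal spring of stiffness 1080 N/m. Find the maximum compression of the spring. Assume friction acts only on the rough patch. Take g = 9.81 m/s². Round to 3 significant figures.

Initial energy: E₁ = mgh = (8.58)(9.81)(10.4) = 875.37 J
Friction removes W_f = μ_k mg d = (0.39)(8.58)(9.81)(2.82) = 92.57 J
Energy reaching the spring: E = 875.37 − 92.57 = 782.80 J
At max compression ½kx² = E ⇒ x = √(2E/k) = √(2 × 782.80/1080) = 1.204 m

x = 1.20 m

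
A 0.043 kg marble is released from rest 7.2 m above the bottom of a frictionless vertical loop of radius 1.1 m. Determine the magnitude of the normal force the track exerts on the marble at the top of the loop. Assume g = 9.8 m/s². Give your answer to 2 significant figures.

N = 3.4 N

Energy from release to top (height 2r): mgh = ½mv_top² + mg(2r)
v_top² = 2g(h − 2r) = 2(9.8)(7.2 − 2.200) = 98.000 m²/s²
At the top, both N and weight point toward the centre: N + mg = mv_top²/r
N = m(v_top²/r − g) = 0.043(98.000/1.1 − 9.8) = 3.410 N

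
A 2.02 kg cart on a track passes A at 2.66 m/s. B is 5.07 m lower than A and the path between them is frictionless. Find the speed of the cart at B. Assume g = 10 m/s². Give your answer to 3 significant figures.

Energy conservation between the two points: ½mv₀² + mgh = ½mv²
v² = v₀² + 2gh = (2.66)² + 2(10)(5.07) = 108.48
v = √108.48 = 10.42 m/s

v = 10.4 m/s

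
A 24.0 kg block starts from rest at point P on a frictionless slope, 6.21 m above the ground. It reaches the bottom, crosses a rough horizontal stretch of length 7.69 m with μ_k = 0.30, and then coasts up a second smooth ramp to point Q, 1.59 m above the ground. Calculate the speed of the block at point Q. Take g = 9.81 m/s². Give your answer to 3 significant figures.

Energy at P: mgh₁ = (24.0)(9.81)(6.21) = 1462.1 J
Friction loss: W_f = μ_k mg d = 543.2 J
At Q: ½mv² + mgh₂ = mgh₁ − W_f
½mv² = 1462.1 − 543.2 − 374.35 = 544.57 J
v = √(2 × 544.57/24.0) = 6.737 m/s

v = 6.74 m/s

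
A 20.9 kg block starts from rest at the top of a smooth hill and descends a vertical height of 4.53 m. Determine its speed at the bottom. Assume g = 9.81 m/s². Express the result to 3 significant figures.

v = 9.43 m/s

Equating total energy at the two states: mgh = ½mv²
v = √(2gh) = √(2 × 9.81 × 4.53) = √88.879 = 9.428 m/s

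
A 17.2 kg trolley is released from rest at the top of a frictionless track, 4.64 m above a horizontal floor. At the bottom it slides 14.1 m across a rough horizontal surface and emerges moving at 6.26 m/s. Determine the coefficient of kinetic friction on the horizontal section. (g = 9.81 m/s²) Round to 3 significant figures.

Applying the work–energy principle:
mgh = ½mv² + μ_k m g d
mgh = 782.92 J; ½mv² = 337.01 J
W_f = 782.92 − 337.01 = 445.9 J
μ_k = W_f/(mg·d) = 445.9/(168.7 × 14.1) = 0.1874

μ_k = 0.187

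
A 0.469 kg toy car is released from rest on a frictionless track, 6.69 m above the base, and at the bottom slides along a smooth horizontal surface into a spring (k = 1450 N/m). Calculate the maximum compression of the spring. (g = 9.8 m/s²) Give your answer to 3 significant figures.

Gravitational PE at the top equals spring PE at max compression: mgh = ½kx²
x = √(2mgh/k) = √(2 × 0.469 × 9.8 × 6.69 / 1450) = 0.2059 m

x = 0.206 m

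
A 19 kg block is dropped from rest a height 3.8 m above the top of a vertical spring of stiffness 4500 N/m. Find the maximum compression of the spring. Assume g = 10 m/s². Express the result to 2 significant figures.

Let x be the compression. The total drop is H + x, and the block is instantaneously at rest at max compression, so energy conservation gives:
mg(H + x) = ½kx²
½(4500)x² − (19)(10)x − (19)(10)(3.8) = 0
2250x² − 190.0x − 722.0 = 0
x = [190.0 + √(36100 + 6.4980e+06)]/(2 × 2250) = 0.6103 m

x = 0.61 m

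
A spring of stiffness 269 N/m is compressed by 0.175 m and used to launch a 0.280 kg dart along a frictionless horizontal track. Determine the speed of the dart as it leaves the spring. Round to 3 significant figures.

Spring PE converts entirely to kinetic energy: ½kx² = ½mv²
v = x√(k/m) = 0.175 × √(269/0.280) = 5.424 m/s

v = 5.42 m/s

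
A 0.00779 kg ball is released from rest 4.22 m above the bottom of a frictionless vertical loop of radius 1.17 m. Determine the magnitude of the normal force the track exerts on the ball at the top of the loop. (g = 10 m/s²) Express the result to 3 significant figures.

N = 0.172 N

Energy from release to top (height 2r): mgh = ½mv_top² + mg(2r)
v_top² = 2g(h − 2r) = 2(10)(4.22 − 2.340) = 37.600 m²/s²
At the top, both N and weight point toward the centre: N + mg = mv_top²/r
N = m(v_top²/r − g) = 0.00779(37.600/1.17 − 10) = 0.1724 N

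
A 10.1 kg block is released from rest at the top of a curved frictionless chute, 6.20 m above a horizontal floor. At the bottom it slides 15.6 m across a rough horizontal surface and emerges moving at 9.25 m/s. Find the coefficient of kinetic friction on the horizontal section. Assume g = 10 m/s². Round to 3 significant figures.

μ_k = 0.123

Applying the work–energy principle:
mgh = ½mv² + μ_k m g d
mgh = 626.20 J; ½mv² = 432.09 J
W_f = 626.20 − 432.09 = 194.1 J
μ_k = W_f/(mg·d) = 194.1/(101.0 × 15.6) = 0.1232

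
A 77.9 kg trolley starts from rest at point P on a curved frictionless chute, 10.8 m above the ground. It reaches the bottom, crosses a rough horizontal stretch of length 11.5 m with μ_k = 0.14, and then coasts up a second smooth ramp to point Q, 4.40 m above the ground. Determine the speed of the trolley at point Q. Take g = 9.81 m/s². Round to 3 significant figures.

Energy at P: mgh₁ = (77.9)(9.81)(10.8) = 8253.3 J
Friction loss: W_f = μ_k mg d = 1230 J
At Q: ½mv² + mgh₂ = mgh₁ − W_f
½mv² = 8253.3 − 1230 − 3362.5 = 3660.5 J
v = √(2 × 3660.5/77.9) = 9.694 m/s

v = 9.69 m/s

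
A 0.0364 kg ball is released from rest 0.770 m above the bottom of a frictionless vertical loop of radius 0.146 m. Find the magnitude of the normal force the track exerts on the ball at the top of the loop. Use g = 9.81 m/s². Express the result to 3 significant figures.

N = 1.98 N

Energy from release to top (height 2r): mgh = ½mv_top² + mg(2r)
v_top² = 2g(h − 2r) = 2(9.81)(0.770 − 0.2920) = 9.3784 m²/s²
At the top, both N and weight point toward the centre: N + mg = mv_top²/r
N = m(v_top²/r − g) = 0.0364(9.3784/0.146 − 9.81) = 1.981 N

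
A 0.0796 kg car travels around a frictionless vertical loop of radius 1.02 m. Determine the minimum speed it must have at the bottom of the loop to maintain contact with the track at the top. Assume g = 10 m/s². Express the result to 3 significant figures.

At the top: mg = mv_top²/r ⇒ v_top² = gr = 10.20 m²/s²
Energy from bottom to top (height 2r): ½mv_bot² = ½mv_top² + mg(2r)
v_bot² = gr + 4gr = 5gr = 51.00
v_bot = √(5gr) = 7.141 m/s

v = 7.14 m/s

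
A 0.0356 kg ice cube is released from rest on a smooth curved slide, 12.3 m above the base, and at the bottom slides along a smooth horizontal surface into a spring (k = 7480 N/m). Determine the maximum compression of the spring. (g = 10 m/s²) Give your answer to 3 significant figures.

At max compression the cube is momentarily at rest: mgh = ½kx²
x = √(2mgh/k) = √(2 × 0.0356 × 10 × 12.3 / 7480) = 0.03422 m

x = 0.0342 m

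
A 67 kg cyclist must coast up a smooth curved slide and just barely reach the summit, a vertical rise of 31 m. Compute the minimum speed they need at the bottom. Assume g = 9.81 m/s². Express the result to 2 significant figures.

At the top they are momentarily at rest, so all KE converts to PE: ½mv² = mgh
v = √(2gh) = √(2 × 9.81 × 31) = 24.66 m/s

v = 25 m/s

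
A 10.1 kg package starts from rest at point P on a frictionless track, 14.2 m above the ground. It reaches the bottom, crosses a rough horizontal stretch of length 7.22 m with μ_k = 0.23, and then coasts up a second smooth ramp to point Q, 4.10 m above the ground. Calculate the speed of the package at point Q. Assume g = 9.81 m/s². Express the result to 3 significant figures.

v = 12.9 m/s

Energy at P: mgh₁ = (10.1)(9.81)(14.2) = 1407.0 J
Friction loss: W_f = μ_k mg d = 164.5 J
At Q: ½mv² + mgh₂ = mgh₁ − W_f
½mv² = 1407.0 − 164.5 − 406.23 = 836.18 J
v = √(2 × 836.18/10.1) = 12.87 m/s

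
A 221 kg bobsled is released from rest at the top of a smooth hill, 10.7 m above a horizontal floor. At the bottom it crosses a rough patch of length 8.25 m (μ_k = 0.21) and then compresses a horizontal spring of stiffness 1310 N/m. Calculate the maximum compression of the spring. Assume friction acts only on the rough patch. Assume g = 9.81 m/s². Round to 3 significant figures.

Initial energy: E₁ = mgh = (221)(9.81)(10.7) = 23198 J
Friction removes W_f = μ_k mg d = (0.21)(221)(9.81)(8.25) = 3756 J
Energy reaching the spring: E = 23198 − 3756 = 19442 J
At max compression ½kx² = E ⇒ x = √(2E/k) = √(2 × 19442/1310) = 5.448 m

x = 5.45 m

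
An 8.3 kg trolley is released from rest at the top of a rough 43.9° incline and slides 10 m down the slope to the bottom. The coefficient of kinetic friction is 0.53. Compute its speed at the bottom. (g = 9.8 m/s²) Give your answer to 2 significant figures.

v = 7.8 m/s

Taking the bottom as reference, mgh = ½mv² + μ_k N L with h = L sinθ, N = mg cosθ:
mgh = mgL sinθ = (8.3)(9.8)(10)sin43.9° = 564.01 J
W_f = μ_k mg cosθ · L = (0.53)(8.3)(9.8)cos43.9°·10 = 310.6 J
½mv² = 564.01 − 310.6 = 253.38 J
v = √(2 × 253.38/8.3) = 7.814 m/s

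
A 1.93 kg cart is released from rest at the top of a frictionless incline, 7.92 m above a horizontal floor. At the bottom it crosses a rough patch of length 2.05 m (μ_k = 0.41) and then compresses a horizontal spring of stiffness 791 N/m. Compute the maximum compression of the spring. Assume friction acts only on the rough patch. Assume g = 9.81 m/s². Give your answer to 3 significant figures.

Initial energy: E₁ = mgh = (1.93)(9.81)(7.92) = 149.95 J
Friction removes W_f = μ_k mg d = (0.41)(1.93)(9.81)(2.05) = 15.91 J
Energy reaching the spring: E = 149.95 − 15.91 = 134.04 J
At max compression ½kx² = E ⇒ x = √(2E/k) = √(2 × 134.04/791) = 0.5822 m

x = 0.582 m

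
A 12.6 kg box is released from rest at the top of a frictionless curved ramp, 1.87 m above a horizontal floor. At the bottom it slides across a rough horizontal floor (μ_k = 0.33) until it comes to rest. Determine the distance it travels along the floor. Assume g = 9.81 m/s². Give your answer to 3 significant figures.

Energy bookkeeping (friction removes W_f = μ_k N d):
At rest all PE has been dissipated by friction: mgh = μ_k m g d
d = h/μ_k = 1.87/0.33 = 5.667 m

d = 5.67 m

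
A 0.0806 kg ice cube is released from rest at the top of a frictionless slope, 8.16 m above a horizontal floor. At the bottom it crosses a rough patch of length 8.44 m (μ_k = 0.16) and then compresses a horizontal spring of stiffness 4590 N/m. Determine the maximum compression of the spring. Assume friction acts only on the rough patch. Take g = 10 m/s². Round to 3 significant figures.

Initial energy: E₁ = mgh = (0.0806)(10)(8.16) = 6.5770 J
Friction removes W_f = μ_k mg d = (0.16)(0.0806)(10)(8.44) = 1.088 J
Energy reaching the spring: E = 6.5770 − 1.088 = 5.4885 J
At max compression ½kx² = E ⇒ x = √(2E/k) = √(2 × 5.4885/4590) = 0.04890 m

x = 0.0489 m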